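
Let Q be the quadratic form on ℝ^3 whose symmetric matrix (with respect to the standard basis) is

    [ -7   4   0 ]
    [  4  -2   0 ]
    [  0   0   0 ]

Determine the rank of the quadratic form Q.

2

Symmetric row and column elimination reduces A to a congruent diagonal form with pivots -7, 2/7, 0.
That gives 1 positive, 1 negative, 1 zero pivots.
The rank is the number of nonzero pivots: 2.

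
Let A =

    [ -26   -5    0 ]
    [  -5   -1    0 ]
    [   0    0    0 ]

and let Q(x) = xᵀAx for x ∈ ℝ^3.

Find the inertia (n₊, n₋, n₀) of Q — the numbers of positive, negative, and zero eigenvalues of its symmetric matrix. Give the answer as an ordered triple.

(0, 2, 1)

Congruent diagonalization of A (simultaneous row and column reduction) yields pivots -26, -1/26, 0.
So there are 2 negative, 1 zero pivots.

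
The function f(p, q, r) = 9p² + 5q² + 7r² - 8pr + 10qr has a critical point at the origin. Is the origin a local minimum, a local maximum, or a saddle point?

The Hessian at the origin is H = [[18, 0, -8], [0, 10, 10], [-8, 10, 14]].
Symmetric row and column elimination reduces H to a congruent diagonal form with pivots 18, 10, 4/9.
That gives 3 positive pivots.
H is positive definite, so the origin is a strict local minimum.

local minimum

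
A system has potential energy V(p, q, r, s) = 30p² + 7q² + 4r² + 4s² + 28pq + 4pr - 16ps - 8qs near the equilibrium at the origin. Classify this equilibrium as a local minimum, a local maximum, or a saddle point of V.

local minimum

The Hessian at the origin is H = [[60, 28, 4, -16], [28, 14, 0, -8], [4, 0, 8, 0], [-16, -8, 0, 8]].
Congruent diagonalization of H (simultaneous row and column reduction) yields pivots 60, 14/15, 4, 24/7.
Counting signs: 4 positive.
H is positive definite, so the origin is a strict local minimum.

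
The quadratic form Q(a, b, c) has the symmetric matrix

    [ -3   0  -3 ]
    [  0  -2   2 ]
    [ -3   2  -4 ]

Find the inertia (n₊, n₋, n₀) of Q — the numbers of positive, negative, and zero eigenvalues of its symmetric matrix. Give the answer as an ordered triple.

Applying the same elementary operations to the rows and columns of A produces a congruent diagonal matrix with entries -3, -2, 1.
That gives 1 positive, 2 negative pivots.

(1, 2, 0)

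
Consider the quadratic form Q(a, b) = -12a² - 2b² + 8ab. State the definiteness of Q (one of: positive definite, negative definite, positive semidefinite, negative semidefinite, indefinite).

negative definite

The symmetric matrix of Q is A = [[-12, 4], [4, -2]].
Leading principal minors: Δ_1 = -12, Δ_2 = 8.
The signs alternate starting with Δ_1 < 0, so by Sylvester's criterion Q is negative definite.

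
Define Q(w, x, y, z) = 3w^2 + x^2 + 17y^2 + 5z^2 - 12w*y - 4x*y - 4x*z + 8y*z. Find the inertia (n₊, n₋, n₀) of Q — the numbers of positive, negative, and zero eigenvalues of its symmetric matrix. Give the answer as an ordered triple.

(4, 0, 0)

The associated matrix is A = [[3, 0, -6, 0], [0, 1, -2, -2], [-6, -2, 17, 4], [0, -2, 4, 5]].
Applying the same elementary operations to the rows and columns of A produces a congruent diagonal matrix with entries 3, 1, 1, 1.
Counting signs: 4 positive.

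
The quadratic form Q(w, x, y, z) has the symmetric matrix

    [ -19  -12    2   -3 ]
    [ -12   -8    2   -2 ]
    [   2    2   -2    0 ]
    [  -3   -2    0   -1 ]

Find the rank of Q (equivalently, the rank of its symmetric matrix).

Row-reducing A symmetrically gives the diagonal entries -19, -8/19, -1/2, 0.
Counting signs: 3 negative, 1 zero.
The rank is the number of nonzero pivots: 3.

3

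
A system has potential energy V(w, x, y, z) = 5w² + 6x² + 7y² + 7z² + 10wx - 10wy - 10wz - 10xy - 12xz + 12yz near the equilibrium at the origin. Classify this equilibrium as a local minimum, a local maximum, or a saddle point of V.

The Hessian at the origin is H = [[10, 10, -10, -10], [10, 12, -10, -12], [-10, -10, 14, 12], [-10, -12, 12, 14]].
Applying the same elementary operations to the rows and columns of H produces a congruent diagonal matrix with entries 10, 2, 4, 1.
Counting signs: 4 positive.
H is positive definite, so the origin is a strict local minimum.

local minimum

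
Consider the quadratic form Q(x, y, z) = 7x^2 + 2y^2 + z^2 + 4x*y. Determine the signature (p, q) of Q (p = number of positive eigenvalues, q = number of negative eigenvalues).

The associated matrix is A = [[7, 2, 0], [2, 2, 0], [0, 0, 1]].
An LDLᵀ factorisation of A has diagonal entries 7, 10/7, 1.
That gives 3 positive pivots.

(3, 0)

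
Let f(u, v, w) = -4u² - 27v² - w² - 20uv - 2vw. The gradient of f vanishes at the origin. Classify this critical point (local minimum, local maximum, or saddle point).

The Hessian at the origin is H = [[-8, -20, 0], [-20, -54, -2], [0, -2, -2]].
Symmetric row and column elimination reduces H to a congruent diagonal form with pivots -8, -4, -1.
So there are 3 negative pivots.
H is negative definite, so the origin is a strict local maximum.

local maximum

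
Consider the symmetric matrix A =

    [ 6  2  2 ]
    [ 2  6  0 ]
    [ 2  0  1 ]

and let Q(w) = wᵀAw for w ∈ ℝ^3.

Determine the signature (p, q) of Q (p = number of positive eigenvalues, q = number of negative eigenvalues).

Applying the same elementary operations to the rows and columns of A produces a congruent diagonal matrix with entries 6, 16/3, 1/4.
That gives 3 positive pivots.

(3, 0)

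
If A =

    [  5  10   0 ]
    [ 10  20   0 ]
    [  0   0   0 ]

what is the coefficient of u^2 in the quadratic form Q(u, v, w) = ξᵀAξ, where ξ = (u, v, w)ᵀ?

The coefficient of u^2 is the diagonal entry A[1,1] = 5.

5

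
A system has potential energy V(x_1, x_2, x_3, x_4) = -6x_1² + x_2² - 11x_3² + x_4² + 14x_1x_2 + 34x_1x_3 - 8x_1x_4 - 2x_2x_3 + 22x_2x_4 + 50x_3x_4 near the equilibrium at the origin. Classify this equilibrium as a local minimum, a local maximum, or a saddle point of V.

The Hessian at the origin is H = [[-12, 14, 34, -8], [14, 2, -2, 22], [34, -2, -22, 50], [-8, 22, 50, 2]].
Applying the same elementary operations to the rows and columns of H produces a congruent diagonal matrix with entries -12, 55/3, -168/55, -6/7.
Counting signs: 1 positive, 3 negative.
H is indefinite, so the origin is a saddle point.

saddle point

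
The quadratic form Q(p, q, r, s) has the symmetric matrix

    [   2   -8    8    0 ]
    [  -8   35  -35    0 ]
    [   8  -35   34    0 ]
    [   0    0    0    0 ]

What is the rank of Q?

Congruent diagonalization of A (simultaneous row and column reduction) yields pivots 2, 3, -1, 0.
Counting signs: 2 positive, 1 negative, 1 zero.
The rank is the number of nonzero pivots: 3.

3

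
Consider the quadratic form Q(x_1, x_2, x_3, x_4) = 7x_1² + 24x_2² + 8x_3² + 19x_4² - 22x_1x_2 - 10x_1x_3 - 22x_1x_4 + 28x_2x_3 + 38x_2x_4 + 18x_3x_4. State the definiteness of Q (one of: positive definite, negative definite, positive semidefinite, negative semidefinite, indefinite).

indefinite

Write A = [[7, -11, -5, -11], [-11, 24, 14, 19], [-5, 14, 8, 9], [-11, 19, 9, 19]].
Symmetric row and column elimination reduces A to a congruent diagonal form with pivots 7, 47/7, -56/47, 10/7.
So there are 3 positive, 1 negative pivots.
Hence Q is indefinite.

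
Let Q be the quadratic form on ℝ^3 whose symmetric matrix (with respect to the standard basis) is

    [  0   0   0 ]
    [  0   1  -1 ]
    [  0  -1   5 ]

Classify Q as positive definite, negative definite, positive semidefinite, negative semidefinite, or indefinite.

positive semidefinite

Congruent diagonalization of A (simultaneous row and column reduction) yields pivots 0, 1, 4.
That gives 2 positive, 1 zero pivots.
Hence Q is positive semidefinite.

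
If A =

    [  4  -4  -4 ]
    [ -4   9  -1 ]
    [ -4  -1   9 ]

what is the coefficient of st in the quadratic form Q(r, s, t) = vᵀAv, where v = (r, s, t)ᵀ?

The coefficient of st is A[2,3] + A[3,2] = 2·(-1) = -2.

-2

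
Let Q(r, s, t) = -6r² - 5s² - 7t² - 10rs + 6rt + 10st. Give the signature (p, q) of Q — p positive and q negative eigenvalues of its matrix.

(1, 2)

The associated matrix is A = [[-6, -5, 3], [-5, -5, 5], [3, 5, -7]].
Congruent diagonalization of A (simultaneous row and column reduction) yields pivots -6, -5/6, 2.
That gives 1 positive, 2 negative pivots.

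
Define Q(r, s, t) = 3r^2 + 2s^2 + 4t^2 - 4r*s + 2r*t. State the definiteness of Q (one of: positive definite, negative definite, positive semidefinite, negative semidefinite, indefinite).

The symmetric matrix of Q is A = [[3, -2, 1], [-2, 2, 0], [1, 0, 4]].
Leading principal minors: Δ_1 = 3, Δ_2 = 2, Δ_3 = 6.
All leading principal minors are positive, so by Sylvester's criterion Q is positive definite.

positive definite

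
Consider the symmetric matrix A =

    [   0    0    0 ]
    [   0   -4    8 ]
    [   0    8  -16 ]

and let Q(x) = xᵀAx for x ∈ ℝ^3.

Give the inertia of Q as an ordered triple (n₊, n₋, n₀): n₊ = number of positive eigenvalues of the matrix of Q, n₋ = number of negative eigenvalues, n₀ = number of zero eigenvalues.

Symmetric row and column elimination reduces A to a congruent diagonal form with pivots 0, -4, 0.
So there are 1 negative, 2 zero pivots.

(0, 1, 2)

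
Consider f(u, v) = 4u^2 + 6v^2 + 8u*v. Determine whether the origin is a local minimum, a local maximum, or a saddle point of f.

The Hessian at the origin is H = [[8, 8], [8, 12]].
det H = 8·12 − (8)² = 32 > 0 and H[1,1] = 8 > 0, so H is positive definite.
Therefore the origin is a local minimum.

local minimum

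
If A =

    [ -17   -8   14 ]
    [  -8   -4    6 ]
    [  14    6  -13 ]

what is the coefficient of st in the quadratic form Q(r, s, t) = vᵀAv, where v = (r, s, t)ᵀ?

12

The coefficient of st is A[2,3] + A[3,2] = 2·6 = 12.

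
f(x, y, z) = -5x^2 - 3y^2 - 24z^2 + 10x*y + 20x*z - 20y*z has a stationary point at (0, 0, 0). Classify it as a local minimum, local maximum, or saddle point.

saddle point

The Hessian at the origin is H = [[-10, 10, 20], [10, -6, -20], [20, -20, -48]].
Row-reducing H symmetrically gives the diagonal entries -10, 4, -8.
So there are 1 positive, 2 negative pivots.
H is indefinite, so the origin is a saddle point.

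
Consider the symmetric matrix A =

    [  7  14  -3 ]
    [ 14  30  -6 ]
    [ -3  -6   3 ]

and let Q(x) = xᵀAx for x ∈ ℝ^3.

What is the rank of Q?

3

Row-reducing A symmetrically gives the diagonal entries 7, 2, 12/7.
So there are 3 positive pivots.
The rank is the number of nonzero pivots: 3.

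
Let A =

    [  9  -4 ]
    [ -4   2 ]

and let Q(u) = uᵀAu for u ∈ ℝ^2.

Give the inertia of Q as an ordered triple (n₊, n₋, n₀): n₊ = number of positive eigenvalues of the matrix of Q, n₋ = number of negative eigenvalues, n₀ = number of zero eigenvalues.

An LDLᵀ factorisation of A has diagonal entries 9, 2/9.
Counting signs: 2 positive.

(2, 0, 0)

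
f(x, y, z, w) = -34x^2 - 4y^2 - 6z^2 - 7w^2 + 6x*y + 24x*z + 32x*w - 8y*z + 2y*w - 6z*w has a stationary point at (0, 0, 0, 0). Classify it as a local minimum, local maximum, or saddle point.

The Hessian at the origin is H = [[-68, 6, 24, 32], [6, -8, -8, 2], [24, -8, -12, -6], [32, 2, -6, -14]].
An LDLᵀ factorisation of H has diagonal entries -68, -127/17, 140/127, 15/7.
So there are 2 positive, 2 negative pivots.
H is indefinite, so the origin is a saddle point.

saddle point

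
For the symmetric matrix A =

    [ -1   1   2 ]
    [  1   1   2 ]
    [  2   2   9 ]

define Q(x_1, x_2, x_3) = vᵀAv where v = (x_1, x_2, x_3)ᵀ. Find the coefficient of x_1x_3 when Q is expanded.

4

The coefficient of x_1x_3 is A[1,3] + A[3,1] = 2·2 = 4.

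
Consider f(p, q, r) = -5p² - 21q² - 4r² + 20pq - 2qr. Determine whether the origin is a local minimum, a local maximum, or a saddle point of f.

local maximum

The Hessian at the origin is H = [[-10, 20, 0], [20, -42, -2], [0, -2, -8]].
An LDLᵀ factorisation of H has diagonal entries -10, -2, -6.
Counting signs: 3 negative.
H is negative definite, so the origin is a strict local maximum.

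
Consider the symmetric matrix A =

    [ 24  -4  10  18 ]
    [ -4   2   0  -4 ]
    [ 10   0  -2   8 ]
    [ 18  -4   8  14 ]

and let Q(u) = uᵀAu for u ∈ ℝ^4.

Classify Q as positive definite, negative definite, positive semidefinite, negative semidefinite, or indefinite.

Applying the same elementary operations to the rows and columns of A produces a congruent diagonal matrix with entries 24, 4/3, -33/4, 4/33.
Counting signs: 3 positive, 1 negative.
Hence Q is indefinite.

indefinite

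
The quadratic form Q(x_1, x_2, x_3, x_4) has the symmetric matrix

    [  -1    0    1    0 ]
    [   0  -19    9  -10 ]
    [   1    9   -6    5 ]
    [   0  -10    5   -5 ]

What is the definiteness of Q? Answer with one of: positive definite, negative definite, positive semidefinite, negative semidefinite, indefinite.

indefinite

Applying the same elementary operations to the rows and columns of A produces a congruent diagonal matrix with entries -1, -19, -14/19, 5/14.
That gives 1 positive, 3 negative pivots.
Hence Q is indefinite.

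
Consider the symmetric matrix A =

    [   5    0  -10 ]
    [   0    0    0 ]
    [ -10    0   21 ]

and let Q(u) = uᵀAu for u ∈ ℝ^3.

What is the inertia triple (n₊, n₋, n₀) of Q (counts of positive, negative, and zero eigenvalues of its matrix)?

(2, 0, 1)

Row-reducing A symmetrically gives the diagonal entries 5, 0, 1.
So there are 2 positive, 1 zero pivots.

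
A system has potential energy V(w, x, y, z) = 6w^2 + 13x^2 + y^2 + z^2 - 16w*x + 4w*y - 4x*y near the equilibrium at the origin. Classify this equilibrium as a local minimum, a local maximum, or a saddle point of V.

local minimum

The Hessian at the origin is H = [[12, -16, 4, 0], [-16, 26, -4, 0], [4, -4, 2, 0], [0, 0, 0, 2]].
Symmetric row and column elimination reduces H to a congruent diagonal form with pivots 12, 14/3, 2/7, 2.
That gives 4 positive pivots.
H is positive definite, so the origin is a strict local minimum.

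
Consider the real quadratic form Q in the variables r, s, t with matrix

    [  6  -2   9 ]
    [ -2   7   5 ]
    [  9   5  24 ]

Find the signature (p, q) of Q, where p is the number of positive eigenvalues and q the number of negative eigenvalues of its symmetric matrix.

Applying the same elementary operations to the rows and columns of A produces a congruent diagonal matrix with entries 6, 19/3, 15/38.
Counting signs: 3 positive.

(3, 0)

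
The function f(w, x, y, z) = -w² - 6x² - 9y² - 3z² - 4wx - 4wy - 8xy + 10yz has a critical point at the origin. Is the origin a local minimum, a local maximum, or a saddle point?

The Hessian at the origin is H = [[-2, -4, -4, 0], [-4, -12, -8, 0], [-4, -8, -18, 10], [0, 0, 10, -6]].
An LDLᵀ factorisation of H has diagonal entries -2, -4, -10, 4.
That gives 1 positive, 3 negative pivots.
H is indefinite, so the origin is a saddle point.

saddle point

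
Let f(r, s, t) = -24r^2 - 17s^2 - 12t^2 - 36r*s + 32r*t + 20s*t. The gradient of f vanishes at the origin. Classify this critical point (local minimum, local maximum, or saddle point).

The Hessian at the origin is H = [[-48, -36, 32], [-36, -34, 20], [32, 20, -24]].
Applying the same elementary operations to the rows and columns of H produces a congruent diagonal matrix with entries -48, -7, -8/21.
That gives 3 negative pivots.
H is negative definite, so the origin is a strict local maximum.

local maximum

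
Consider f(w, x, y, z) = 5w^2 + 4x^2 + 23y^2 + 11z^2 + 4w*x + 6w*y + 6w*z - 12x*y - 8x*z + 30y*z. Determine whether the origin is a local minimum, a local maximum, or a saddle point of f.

The Hessian at the origin is H = [[10, 4, 6, 6], [4, 8, -12, -8], [6, -12, 46, 30], [6, -8, 30, 22]].
Row-reducing H symmetrically gives the diagonal entries 10, 32/5, 10, 3/5.
Counting signs: 4 positive.
H is positive definite, so the origin is a strict local minimum.

local minimum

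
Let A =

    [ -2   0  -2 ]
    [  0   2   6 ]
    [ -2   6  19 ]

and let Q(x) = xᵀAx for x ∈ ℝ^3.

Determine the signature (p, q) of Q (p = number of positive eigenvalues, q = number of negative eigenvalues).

An LDLᵀ factorisation of A has diagonal entries -2, 2, 3.
Counting signs: 2 positive, 1 negative.

(2, 1)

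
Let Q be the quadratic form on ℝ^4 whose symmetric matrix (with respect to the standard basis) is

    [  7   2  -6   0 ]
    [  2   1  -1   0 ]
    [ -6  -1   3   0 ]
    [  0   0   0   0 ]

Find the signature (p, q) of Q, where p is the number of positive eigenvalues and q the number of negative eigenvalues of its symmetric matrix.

Row-reducing A symmetrically gives the diagonal entries 7, 3/7, -10/3, 0.
Counting signs: 2 positive, 1 negative, 1 zero.

(2, 1)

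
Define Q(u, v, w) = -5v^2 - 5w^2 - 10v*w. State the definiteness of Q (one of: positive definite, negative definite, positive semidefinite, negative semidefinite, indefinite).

negative semidefinite

The symmetric matrix is A = [[0, 0, 0], [0, -5, -5], [0, -5, -5]].
Row-reducing A symmetrically gives the diagonal entries 0, -5, 0.
That gives 1 negative, 2 zero pivots.
Hence Q is negative semidefinite.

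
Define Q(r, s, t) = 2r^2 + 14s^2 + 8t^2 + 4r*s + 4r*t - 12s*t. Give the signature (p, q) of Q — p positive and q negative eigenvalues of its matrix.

Write A = [[2, 2, 2], [2, 14, -6], [2, -6, 8]].
Congruent diagonalization of A (simultaneous row and column reduction) yields pivots 2, 12, 2/3.
So there are 3 positive pivots.

(3, 0)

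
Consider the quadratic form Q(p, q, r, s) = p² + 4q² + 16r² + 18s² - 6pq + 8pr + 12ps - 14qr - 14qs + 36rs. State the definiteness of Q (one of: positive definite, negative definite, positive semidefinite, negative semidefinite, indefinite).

Write A = [[1, -3, 4, 6], [-3, 4, -7, -7], [4, -7, 16, 18], [6, -7, 18, 18]].
Row-reducing A symmetrically gives the diagonal entries 1, -5, 5, 6/5.
That gives 3 positive, 1 negative pivots.
Hence Q is indefinite.

indefinite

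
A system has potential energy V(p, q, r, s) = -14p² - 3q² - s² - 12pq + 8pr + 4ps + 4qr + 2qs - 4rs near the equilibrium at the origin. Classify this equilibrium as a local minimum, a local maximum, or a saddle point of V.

The Hessian at the origin is H = [[-28, -12, 8, 4], [-12, -6, 4, 2], [8, 4, 0, -4], [4, 2, -4, -2]].
Row-reducing H symmetrically gives the diagonal entries -28, -6/7, 8/3, -4.
Counting signs: 1 positive, 3 negative.
H is indefinite, so the origin is a saddle point.

saddle point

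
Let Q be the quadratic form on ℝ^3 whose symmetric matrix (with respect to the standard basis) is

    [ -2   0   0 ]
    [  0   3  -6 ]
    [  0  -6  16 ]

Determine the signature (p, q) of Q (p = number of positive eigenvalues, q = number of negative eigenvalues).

Row-reducing A symmetrically gives the diagonal entries -2, 3, 4.
Counting signs: 2 positive, 1 negative.

(2, 1)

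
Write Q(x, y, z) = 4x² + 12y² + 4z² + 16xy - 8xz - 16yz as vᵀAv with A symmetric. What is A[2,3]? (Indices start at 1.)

The coefficient of y·z in Q is -16. For a symmetric A this equals A[2,3] + A[3,2] = 2·A[2,3].
So A[2,3] = -16/2 = -8.

-8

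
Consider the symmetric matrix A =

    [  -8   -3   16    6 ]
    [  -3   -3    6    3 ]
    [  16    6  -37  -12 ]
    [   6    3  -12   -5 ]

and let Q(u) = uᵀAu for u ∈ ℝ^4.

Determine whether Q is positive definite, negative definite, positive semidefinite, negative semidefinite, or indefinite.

Applying the same elementary operations to the rows and columns of A produces a congruent diagonal matrix with entries -8, -15/8, -5, -1/5.
That gives 4 negative pivots.
Hence Q is negative definite.

negative definite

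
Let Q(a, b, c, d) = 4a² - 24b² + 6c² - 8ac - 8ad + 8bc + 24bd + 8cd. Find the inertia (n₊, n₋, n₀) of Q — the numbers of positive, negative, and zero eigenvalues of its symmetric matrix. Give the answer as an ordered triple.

(3, 1, 0)

Write A = [[4, 0, -4, -4], [0, -24, 4, 12], [-4, 4, 6, 4], [-4, 12, 4, 0]].
Symmetric row and column elimination reduces A to a congruent diagonal form with pivots 4, -24, 8/3, 1/2.
Counting signs: 3 positive, 1 negative.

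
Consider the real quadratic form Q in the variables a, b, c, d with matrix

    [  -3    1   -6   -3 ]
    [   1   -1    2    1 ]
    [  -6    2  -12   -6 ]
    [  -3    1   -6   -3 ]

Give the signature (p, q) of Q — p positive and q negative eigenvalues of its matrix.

(0, 2)

Row-reducing A symmetrically gives the diagonal entries -3, -2/3, 0, 0.
That gives 2 negative, 2 zero pivots.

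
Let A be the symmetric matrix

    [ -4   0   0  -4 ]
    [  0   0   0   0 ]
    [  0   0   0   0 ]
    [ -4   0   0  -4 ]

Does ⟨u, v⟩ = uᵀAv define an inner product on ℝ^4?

Symmetric row and column elimination reduces A to a congruent diagonal form with pivots -4, 0, 0, 0.
Counting signs: 1 negative, 3 zero.
Hence Q is negative semidefinite.
⟨·,·⟩ is an inner product exactly when A is positive definite.

no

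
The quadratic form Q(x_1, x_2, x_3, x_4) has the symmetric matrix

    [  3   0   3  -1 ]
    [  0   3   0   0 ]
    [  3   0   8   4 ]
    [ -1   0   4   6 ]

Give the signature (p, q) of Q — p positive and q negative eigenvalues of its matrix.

(4, 0)

An LDLᵀ factorisation of A has diagonal entries 3, 3, 5, 2/3.
That gives 4 positive pivots.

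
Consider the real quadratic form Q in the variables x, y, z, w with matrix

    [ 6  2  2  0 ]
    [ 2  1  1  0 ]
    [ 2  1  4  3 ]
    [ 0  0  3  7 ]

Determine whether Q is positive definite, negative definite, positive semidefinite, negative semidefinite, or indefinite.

positive definite

Leading principal minors: Δ_1 = 6, Δ_2 = 2, Δ_3 = 6, Δ_4 = 24.
All leading principal minors are positive, so by Sylvester's criterion Q is positive definite.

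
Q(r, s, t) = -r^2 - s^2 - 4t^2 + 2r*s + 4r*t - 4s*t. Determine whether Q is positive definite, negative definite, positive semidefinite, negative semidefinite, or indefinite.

negative semidefinite

The associated matrix is A = [[-1, 1, 2], [1, -1, -2], [2, -2, -4]].
Row-reducing A symmetrically gives the diagonal entries -1, 0, 0.
Counting signs: 1 negative, 2 zero.
Hence Q is negative semidefinite.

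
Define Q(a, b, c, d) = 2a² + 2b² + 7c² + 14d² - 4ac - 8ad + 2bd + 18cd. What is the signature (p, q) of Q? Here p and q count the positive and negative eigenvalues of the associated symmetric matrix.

Write A = [[2, 0, -2, -4], [0, 2, 0, 1], [-2, 0, 7, 9], [-4, 1, 9, 14]].
Symmetric row and column elimination reduces A to a congruent diagonal form with pivots 2, 2, 5, 1/2.
That gives 4 positive pivots.

(4, 0)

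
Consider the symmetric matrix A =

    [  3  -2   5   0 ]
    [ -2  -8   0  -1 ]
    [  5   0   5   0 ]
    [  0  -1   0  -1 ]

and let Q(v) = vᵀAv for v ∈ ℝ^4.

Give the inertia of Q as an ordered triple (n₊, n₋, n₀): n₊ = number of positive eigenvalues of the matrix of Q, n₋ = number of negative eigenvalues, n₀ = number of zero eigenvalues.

(1, 3, 0)

Row-reducing A symmetrically gives the diagonal entries 3, -28/3, -15/7, -5/6.
So there are 1 positive, 3 negative pivots.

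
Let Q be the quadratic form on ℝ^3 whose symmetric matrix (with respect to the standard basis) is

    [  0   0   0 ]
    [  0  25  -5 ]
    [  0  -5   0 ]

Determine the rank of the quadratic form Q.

Symmetric row and column elimination reduces A to a congruent diagonal form with pivots 0, 25, -1.
That gives 1 positive, 1 negative, 1 zero pivots.
The rank is the number of nonzero pivots: 2.

2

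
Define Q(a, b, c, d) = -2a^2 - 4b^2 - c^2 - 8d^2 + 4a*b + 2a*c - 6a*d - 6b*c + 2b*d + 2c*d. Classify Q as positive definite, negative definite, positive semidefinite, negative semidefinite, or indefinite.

Write A = [[-2, 2, 1, -3], [2, -4, -3, 1], [1, -3, -1, 1], [-3, 1, 1, -8]].
Congruent diagonalization of A (simultaneous row and column reduction) yields pivots -2, -2, 3/2, -3.
That gives 1 positive, 3 negative pivots.
Hence Q is indefinite.

indefinite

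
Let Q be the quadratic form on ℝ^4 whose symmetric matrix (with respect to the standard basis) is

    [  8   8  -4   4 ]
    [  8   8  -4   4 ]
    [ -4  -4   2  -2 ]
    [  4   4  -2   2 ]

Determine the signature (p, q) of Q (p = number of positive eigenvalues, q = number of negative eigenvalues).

(1, 0)

Symmetric row and column elimination reduces A to a congruent diagonal form with pivots 8, 0, 0, 0.
That gives 1 positive, 3 zero pivots.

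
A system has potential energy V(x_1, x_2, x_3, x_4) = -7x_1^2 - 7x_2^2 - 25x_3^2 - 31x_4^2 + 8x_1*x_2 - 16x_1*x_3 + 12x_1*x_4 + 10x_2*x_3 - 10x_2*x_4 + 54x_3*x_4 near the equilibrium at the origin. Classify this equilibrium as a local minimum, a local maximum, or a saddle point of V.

The Hessian at the origin is H = [[-14, 8, -16, 12], [8, -14, 10, -10], [-16, 10, -50, 54], [12, -10, 54, -62]].
Applying the same elementary operations to the rows and columns of H produces a congruent diagonal matrix with entries -14, -66/7, -348/11, -8/87.
So there are 4 negative pivots.
H is negative definite, so the origin is a strict local maximum.

local maximum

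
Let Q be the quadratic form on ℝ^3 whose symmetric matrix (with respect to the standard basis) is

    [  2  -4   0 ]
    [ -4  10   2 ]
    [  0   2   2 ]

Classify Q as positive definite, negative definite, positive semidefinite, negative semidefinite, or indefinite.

positive semidefinite

Applying the same elementary operations to the rows and columns of A produces a congruent diagonal matrix with entries 2, 2, 0.
Counting signs: 2 positive, 1 zero.
Hence Q is positive semidefinite.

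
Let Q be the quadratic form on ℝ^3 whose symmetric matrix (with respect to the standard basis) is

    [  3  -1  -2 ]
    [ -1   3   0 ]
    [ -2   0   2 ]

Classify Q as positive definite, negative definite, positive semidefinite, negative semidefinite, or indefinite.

Symmetric row and column elimination reduces A to a congruent diagonal form with pivots 3, 8/3, 1/2.
That gives 3 positive pivots.
Hence Q is positive definite.

positive definite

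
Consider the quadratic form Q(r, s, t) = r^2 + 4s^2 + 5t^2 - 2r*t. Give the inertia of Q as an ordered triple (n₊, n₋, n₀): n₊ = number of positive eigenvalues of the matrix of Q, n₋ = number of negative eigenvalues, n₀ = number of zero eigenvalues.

The associated matrix is A = [[1, 0, -1], [0, 4, 0], [-1, 0, 5]].
Row-reducing A symmetrically gives the diagonal entries 1, 4, 4.
Counting signs: 3 positive.

(3, 0, 0)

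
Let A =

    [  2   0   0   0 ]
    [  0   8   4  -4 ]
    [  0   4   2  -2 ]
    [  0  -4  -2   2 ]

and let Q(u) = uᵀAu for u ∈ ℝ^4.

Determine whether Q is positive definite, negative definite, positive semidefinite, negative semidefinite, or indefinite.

Applying the same elementary operations to the rows and columns of A produces a congruent diagonal matrix with entries 2, 8, 0, 0.
That gives 2 positive, 2 zero pivots.
Hence Q is positive semidefinite.

positive semidefinite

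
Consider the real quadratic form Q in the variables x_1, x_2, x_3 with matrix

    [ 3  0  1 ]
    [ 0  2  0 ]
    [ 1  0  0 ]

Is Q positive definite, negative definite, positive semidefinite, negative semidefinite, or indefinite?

Congruent diagonalization of A (simultaneous row and column reduction) yields pivots 3, 2, -1/3.
Counting signs: 2 positive, 1 negative.
Hence Q is indefinite.

indefinite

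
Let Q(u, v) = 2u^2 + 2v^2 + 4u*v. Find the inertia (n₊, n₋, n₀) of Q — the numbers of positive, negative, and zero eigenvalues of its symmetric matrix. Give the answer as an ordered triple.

The associated matrix is A = [[2, 2], [2, 2]].
Applying the same elementary operations to the rows and columns of A produces a congruent diagonal matrix with entries 2, 0.
That gives 1 positive, 1 zero pivots.

(1, 0, 1)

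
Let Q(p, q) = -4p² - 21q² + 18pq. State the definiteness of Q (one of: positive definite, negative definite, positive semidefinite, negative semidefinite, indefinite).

The symmetric matrix of Q is [[-4, 9], [9, -21]].
For the 2×2 matrix [[-4, 9], [9, -21]]: det = -4·-21 − (9)² = 3, trace = -25.
det > 0 so both eigenvalues share the sign of the trace; trace = -25 < 0 ⇒ both negative.

negative definite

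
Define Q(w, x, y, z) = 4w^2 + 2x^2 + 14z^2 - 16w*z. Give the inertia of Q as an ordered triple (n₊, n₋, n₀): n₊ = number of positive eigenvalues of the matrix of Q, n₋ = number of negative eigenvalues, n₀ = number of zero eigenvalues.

The symmetric matrix is A = [[4, 0, 0, -8], [0, 2, 0, 0], [0, 0, 0, 0], [-8, 0, 0, 14]].
Congruent diagonalization of A (simultaneous row and column reduction) yields pivots 4, 2, 0, -2.
That gives 2 positive, 1 negative, 1 zero pivots.

(2, 1, 1)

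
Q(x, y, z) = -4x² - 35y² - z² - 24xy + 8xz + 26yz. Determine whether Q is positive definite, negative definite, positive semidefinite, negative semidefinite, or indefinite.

indefinite

Write A = [[-4, -12, 4], [-12, -35, 13], [4, 13, -1]].
Row-reducing A symmetrically gives the diagonal entries -4, 1, 2.
That gives 2 positive, 1 negative pivots.
Hence Q is indefinite.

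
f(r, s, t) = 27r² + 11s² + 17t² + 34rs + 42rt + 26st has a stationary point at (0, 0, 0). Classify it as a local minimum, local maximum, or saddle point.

The Hessian at the origin is H = [[54, 34, 42], [34, 22, 26], [42, 26, 34]].
Symmetric row and column elimination reduces H to a congruent diagonal form with pivots 54, 16/27, 1.
So there are 3 positive pivots.
H is positive definite, so the origin is a strict local minimum.

local minimum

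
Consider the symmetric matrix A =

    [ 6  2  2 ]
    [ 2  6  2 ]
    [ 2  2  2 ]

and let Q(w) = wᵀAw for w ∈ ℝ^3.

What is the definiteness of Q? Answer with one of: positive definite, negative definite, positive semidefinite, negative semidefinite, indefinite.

positive definite

Leading principal minors: Δ_1 = 6, Δ_2 = 32, Δ_3 = 32.
All leading principal minors are positive, so by Sylvester's criterion Q is positive definite.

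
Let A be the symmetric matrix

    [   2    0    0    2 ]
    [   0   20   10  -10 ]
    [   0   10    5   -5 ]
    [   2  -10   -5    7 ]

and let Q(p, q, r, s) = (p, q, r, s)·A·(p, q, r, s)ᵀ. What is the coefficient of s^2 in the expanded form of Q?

7

The coefficient of s^2 is the diagonal entry A[4,4] = 7.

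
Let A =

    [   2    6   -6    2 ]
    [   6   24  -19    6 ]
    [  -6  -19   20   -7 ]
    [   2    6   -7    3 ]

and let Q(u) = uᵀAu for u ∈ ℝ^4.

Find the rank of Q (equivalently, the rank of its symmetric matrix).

Row-reducing A symmetrically gives the diagonal entries 2, 6, 11/6, 5/11.
So there are 4 positive pivots.
The rank is the number of nonzero pivots: 4.

4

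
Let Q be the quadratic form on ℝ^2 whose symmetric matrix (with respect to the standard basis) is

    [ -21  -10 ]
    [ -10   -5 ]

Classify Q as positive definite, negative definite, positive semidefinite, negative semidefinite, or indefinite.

Symmetric row and column elimination reduces A to a congruent diagonal form with pivots -21, -5/21.
So there are 2 negative pivots.
Hence Q is negative definite.

negative definite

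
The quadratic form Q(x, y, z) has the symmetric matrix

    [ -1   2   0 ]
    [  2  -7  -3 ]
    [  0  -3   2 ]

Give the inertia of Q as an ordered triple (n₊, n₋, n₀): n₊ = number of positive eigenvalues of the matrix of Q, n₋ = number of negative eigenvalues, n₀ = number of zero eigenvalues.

Symmetric row and column elimination reduces A to a congruent diagonal form with pivots -1, -3, 5.
That gives 1 positive, 2 negative pivots.

(1, 2, 0)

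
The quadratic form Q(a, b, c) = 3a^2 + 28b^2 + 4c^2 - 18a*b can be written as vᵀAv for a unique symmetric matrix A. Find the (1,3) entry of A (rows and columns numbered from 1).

The coefficient of a·c in Q is 0. For a symmetric A this equals A[1,3] + A[3,1] = 2·A[1,3].
So A[1,3] = 0/2 = 0.

0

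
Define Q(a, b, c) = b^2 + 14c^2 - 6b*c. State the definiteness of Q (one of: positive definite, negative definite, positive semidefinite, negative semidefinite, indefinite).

The symmetric matrix is A = [[0, 0, 0], [0, 1, -3], [0, -3, 14]].
Congruent diagonalization of A (simultaneous row and column reduction) yields pivots 0, 1, 5.
That gives 2 positive, 1 zero pivots.
Hence Q is positive semidefinite.

positive semidefinite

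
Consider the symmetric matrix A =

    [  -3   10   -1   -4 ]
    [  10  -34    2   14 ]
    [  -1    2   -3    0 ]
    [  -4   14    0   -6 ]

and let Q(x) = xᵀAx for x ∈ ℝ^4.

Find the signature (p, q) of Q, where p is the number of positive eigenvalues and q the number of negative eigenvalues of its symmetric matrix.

(0, 2)

Row-reducing A symmetrically gives the diagonal entries -3, -2/3, 0, 0.
That gives 2 negative, 2 zero pivots.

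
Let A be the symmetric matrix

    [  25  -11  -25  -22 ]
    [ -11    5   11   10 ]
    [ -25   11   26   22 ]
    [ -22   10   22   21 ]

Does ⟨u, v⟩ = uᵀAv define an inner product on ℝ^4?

Leading principal minors: Δ_1 = 25, Δ_2 = 4, Δ_3 = 4, Δ_4 = 4.
All leading principal minors are positive, so by Sylvester's criterion Q is positive definite.
⟨·,·⟩ is an inner product exactly when A is positive definite.

yes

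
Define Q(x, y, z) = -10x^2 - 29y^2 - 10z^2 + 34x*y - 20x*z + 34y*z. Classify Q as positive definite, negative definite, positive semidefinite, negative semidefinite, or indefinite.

The associated matrix is A = [[-10, 17, -10], [17, -29, 17], [-10, 17, -10]].
Applying the same elementary operations to the rows and columns of A produces a congruent diagonal matrix with entries -10, -1/10, 0.
So there are 2 negative, 1 zero pivots.
Hence Q is negative semidefinite.

negative semidefinite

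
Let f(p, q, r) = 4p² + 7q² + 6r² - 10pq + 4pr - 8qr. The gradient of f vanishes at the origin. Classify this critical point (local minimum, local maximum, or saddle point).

The Hessian at the origin is H = [[8, -10, 4], [-10, 14, -8], [4, -8, 12]].
Congruent diagonalization of H (simultaneous row and column reduction) yields pivots 8, 3/2, 4.
That gives 3 positive pivots.
H is positive definite, so the origin is a strict local minimum.

local minimum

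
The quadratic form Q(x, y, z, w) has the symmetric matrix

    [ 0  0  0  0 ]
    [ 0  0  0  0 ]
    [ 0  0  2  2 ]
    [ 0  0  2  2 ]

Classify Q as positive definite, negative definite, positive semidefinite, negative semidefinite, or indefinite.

Row-reducing A symmetrically gives the diagonal entries 0, 0, 2, 0.
So there are 1 positive, 3 zero pivots.
Hence Q is positive semidefinite.

positive semidefinite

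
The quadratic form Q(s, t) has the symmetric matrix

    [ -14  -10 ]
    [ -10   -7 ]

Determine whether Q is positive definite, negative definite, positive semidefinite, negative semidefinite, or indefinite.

indefinite

For the 2×2 matrix [[-14, -10], [-10, -7]]: det = -14·-7 − (-10)² = -2, trace = -21.
det < 0 so the eigenvalues have opposite signs; the form is indefinite.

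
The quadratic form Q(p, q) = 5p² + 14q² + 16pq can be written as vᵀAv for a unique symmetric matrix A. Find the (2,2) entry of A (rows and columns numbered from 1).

14

The coefficient of q² in Q is 14, and that is exactly A[2,2].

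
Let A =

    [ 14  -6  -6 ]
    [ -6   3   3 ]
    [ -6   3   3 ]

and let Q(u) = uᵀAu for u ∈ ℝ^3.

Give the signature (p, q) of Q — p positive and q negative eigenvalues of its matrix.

Applying the same elementary operations to the rows and columns of A produces a congruent diagonal matrix with entries 14, 3/7, 0.
So there are 2 positive, 1 zero pivots.

(2, 0)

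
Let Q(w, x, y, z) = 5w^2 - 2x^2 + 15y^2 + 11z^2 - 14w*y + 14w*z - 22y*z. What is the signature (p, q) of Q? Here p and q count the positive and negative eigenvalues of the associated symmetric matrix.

The symmetric matrix is A = [[5, 0, -7, 7], [0, -2, 0, 0], [-7, 0, 15, -11], [7, 0, -11, 11]].
Applying the same elementary operations to the rows and columns of A produces a congruent diagonal matrix with entries 5, -2, 26/5, 12/13.
That gives 3 positive, 1 negative pivots.

(3, 1)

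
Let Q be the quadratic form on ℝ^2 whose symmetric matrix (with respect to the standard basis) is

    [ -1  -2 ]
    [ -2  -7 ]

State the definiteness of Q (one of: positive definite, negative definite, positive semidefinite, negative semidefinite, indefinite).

Leading principal minors: Δ_1 = -1, Δ_2 = 3.
The signs alternate starting with Δ_1 < 0, so by Sylvester's criterion Q is negative definite.

negative definite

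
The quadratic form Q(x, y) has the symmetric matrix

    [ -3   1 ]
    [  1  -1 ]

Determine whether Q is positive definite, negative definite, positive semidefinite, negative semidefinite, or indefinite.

For the 2×2 matrix [[-3, 1], [1, -1]]: det = -3·-1 − (1)² = 2, trace = -4.
det > 0 so both eigenvalues share the sign of the trace; trace = -4 < 0 ⇒ both negative.

negative definite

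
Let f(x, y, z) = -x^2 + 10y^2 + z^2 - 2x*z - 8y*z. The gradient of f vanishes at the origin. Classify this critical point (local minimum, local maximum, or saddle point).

saddle point

The Hessian at the origin is H = [[-2, 0, -2], [0, 20, -8], [-2, -8, 2]].
An LDLᵀ factorisation of H has diagonal entries -2, 20, 4/5.
Counting signs: 2 positive, 1 negative.
H is indefinite, so the origin is a saddle point.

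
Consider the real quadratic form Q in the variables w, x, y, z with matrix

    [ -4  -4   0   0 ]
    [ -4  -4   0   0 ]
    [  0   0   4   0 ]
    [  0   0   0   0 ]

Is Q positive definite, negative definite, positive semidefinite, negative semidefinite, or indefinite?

indefinite

Row-reducing A symmetrically gives the diagonal entries -4, 0, 4, 0.
So there are 1 positive, 1 negative, 2 zero pivots.
Hence Q is indefinite.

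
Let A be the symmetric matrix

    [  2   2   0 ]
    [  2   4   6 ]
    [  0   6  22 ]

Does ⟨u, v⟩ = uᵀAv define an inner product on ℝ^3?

yes

Row-reducing A symmetrically gives the diagonal entries 2, 2, 4.
That gives 3 positive pivots.
Hence Q is positive definite.
⟨·,·⟩ is an inner product exactly when A is positive definite.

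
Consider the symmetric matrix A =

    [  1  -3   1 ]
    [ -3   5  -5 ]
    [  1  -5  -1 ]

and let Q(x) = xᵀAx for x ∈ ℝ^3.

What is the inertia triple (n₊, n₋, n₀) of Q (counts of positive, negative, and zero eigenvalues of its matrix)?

Symmetric row and column elimination reduces A to a congruent diagonal form with pivots 1, -4, -1.
So there are 1 positive, 2 negative pivots.

(1, 2, 0)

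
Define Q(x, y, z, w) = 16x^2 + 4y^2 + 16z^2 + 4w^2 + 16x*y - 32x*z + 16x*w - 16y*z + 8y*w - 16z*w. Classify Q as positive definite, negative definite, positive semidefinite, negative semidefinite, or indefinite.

positive semidefinite

The symmetric matrix is A = [[16, 8, -16, 8], [8, 4, -8, 4], [-16, -8, 16, -8], [8, 4, -8, 4]].
Symmetric row and column elimination reduces A to a congruent diagonal form with pivots 16, 0, 0, 0.
Counting signs: 1 positive, 3 zero.
Hence Q is positive semidefinite.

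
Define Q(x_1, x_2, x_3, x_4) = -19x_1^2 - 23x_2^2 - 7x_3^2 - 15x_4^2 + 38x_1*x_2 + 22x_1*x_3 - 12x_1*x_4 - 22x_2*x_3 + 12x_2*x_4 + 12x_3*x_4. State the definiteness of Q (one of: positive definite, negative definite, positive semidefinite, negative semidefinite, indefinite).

negative definite

The symmetric matrix of Q is A = [[-19, 19, 11, -6], [19, -23, -11, 6], [11, -11, -7, 6], [-6, 6, 6, -15]].
Leading principal minors: Δ_1 = -19, Δ_2 = 76, Δ_3 = -48, Δ_4 = 144.
The signs alternate starting with Δ_1 < 0, so by Sylvester's criterion Q is negative definite.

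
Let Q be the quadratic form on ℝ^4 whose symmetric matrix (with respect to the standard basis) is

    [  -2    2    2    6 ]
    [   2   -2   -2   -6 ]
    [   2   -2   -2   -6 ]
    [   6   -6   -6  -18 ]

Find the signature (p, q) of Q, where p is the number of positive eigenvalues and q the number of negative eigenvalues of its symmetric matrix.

Applying the same elementary operations to the rows and columns of A produces a congruent diagonal matrix with entries -2, 0, 0, 0.
That gives 1 negative, 3 zero pivots.

(0, 1)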